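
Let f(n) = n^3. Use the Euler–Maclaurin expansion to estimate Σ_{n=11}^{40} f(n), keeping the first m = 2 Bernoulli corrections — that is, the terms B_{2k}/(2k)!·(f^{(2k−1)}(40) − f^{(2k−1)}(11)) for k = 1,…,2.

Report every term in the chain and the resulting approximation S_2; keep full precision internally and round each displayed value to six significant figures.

S_2 ≈ 669375

Integral: ∫_11^40 x^3 dx = 636340.
½[f(11) + f(40)] = ½[1331.00 + 64000.0] = 32665.5.
So far: 669005.
k=1: B_{2}/(2)! × [f^{(1)}(40) − f^{(1)}(11)] = 1/12 × (4800.00 − 363.000) = 369.750.
Partial sum through k=1: 669375.
k=2: B_{4}/(4)! × [f^{(3)}(40) − f^{(3)}(11)] = −1/720 × (6.00000 − 6.00000) = 0.00000.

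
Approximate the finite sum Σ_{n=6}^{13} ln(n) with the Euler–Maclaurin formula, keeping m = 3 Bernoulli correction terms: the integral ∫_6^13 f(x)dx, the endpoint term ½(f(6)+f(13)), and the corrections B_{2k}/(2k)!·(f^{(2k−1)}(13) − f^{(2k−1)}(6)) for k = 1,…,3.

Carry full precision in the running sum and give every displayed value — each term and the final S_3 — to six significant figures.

S_3 ≈ 17.7647

Integral: ∫_6^13 ln(x) dx = 15.5938.
½[f(6) + f(13)] = ½[1.79176 + 2.56495] = 2.17835.
Running total after boundary: 17.7721.
Correction k=1: B_{2}/2! · (f^{(1)}(13) − f^{(1)}(6)) = 1/12 · (0.0769231 − 0.166667) = -0.00747863.
Running total after k=1: 17.7647.
Correction k=2: B_{4}/4! · (f^{(3)}(13) − f^{(3)}(6)) = −1/720 · (0.000910332 − 0.00925926) = 1.15957e-05.
Running total after k=2: 17.7647.
Correction k=3: B_{6}/6! · (f^{(5)}(13) − f^{(5)}(6)) = 1/30240 · (6.46390e-05 − 0.00308642) = -9.99266e-08.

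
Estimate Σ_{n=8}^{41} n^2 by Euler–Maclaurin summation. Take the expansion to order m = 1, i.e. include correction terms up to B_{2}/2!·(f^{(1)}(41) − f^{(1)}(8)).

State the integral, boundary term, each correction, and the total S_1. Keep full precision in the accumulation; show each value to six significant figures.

The integral term ∫_8^41 x^2 dx = 22803.0.
Endpoint term: (f(8) + f(41))/2 = (64.0000 + 1681.00)/2 = 872.500.
Integral + boundary = 23675.5.
Order-1 term: 1/12 · (82.0000 − 16.0000) = 5.50000.

S_1 ≈ 23681.0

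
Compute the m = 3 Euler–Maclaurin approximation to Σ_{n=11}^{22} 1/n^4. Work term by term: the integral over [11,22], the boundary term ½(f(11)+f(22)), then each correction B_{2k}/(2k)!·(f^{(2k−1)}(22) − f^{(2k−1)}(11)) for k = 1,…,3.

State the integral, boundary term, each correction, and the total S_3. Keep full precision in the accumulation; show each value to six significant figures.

S_3 ≈ 0.000257415

∫_11^22 1/x^4 dx evaluates to 0.000219133.
Boundary: ½(f(11) + f(22)) = ½(6.83013e-05 + 4.26883e-06) = 3.62851e-05.
Integral + boundary = 0.000255419.
k=1: B_{2}/(2)! × [f^{(1)}(22) − f^{(1)}(11)] = 1/12 × (-7.76152e-07 − (-2.48369e-05)) = 2.00506e-06.
After k=1: 0.000257424.
k=2: B_{4}/(4)! × [f^{(3)}(22) − f^{(3)}(11)] = −1/720 × (-4.81086e-08 − (-6.15790e-06)) = -8.48582e-09.
After k=2: 0.000257415.
k=3: B_{6}/(6)! × [f^{(5)}(22) − f^{(5)}(11)] = 1/30240 × (-5.56628e-09 − (-2.84994e-06)) = 9.40598e-11.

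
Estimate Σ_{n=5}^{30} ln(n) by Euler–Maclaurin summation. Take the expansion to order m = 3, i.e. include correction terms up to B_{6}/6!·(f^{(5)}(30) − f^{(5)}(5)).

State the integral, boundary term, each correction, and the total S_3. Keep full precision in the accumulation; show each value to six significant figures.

S_3 ≈ 71.4802

Integral: ∫_5^30 ln(x) dx = 68.9887.
Endpoint term: (f(5) + f(30))/2 = (1.60944 + 3.40120)/2 = 2.50532.
Running total after boundary: 71.4940.
k=1: B_{2}/(2)! × [f^{(1)}(30) − f^{(1)}(5)] = 1/12 × (0.0333333 − 0.200000) = -0.0138889.
Running total after k=1: 71.4802.
k=2: B_{4}/(4)! × [f^{(3)}(30) − f^{(3)}(5)] = −1/720 × (7.40741e-05 − 0.0160000) = 2.21193e-05.
Running total after k=2: 71.4802.
k=3: B_{6}/(6)! × [f^{(5)}(30) − f^{(5)}(5)] = 1/30240 × (9.87654e-07 − 0.00768000) = -2.53936e-07.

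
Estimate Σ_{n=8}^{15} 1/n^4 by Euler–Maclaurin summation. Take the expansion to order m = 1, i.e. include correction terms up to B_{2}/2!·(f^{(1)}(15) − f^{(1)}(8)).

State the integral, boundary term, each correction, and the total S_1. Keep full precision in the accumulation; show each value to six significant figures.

∫_8^15 1/x^4 dx evaluates to 0.000552276.
Boundary: ½(f(8) + f(15)) = ½(0.000244141 + 1.97531e-05) = 0.000131947.
Integral + boundary = 0.000684223.
Correction k=1: B_{2}/2! · (f^{(1)}(15) − f^{(1)}(8)) = 1/12 · (-5.26749e-06 − (-0.000122070)) = 9.73357e-06.

S_1 ≈ 0.000693957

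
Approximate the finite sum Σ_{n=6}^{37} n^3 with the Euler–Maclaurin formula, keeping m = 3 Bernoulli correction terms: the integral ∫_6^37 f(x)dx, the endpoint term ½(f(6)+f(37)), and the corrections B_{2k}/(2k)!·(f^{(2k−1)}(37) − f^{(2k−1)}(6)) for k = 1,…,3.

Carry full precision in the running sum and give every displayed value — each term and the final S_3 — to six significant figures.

The integral term ∫_6^37 x^3 dx = 468216.
Boundary: ½(f(6) + f(37)) = ½(216.000 + 50653.0) = 25434.5.
Integral + boundary = 493651.
Order-1 term: 1/12 · (4107.00 − 108.000) = 333.250.
After k=1: 493984.
Order-2 term: −1/720 · (6.00000 − 6.00000) = 0.00000.
After k=2: 493984.
Order-3 term: 1/30240 · (0.00000 − 0.00000) = 0.00000.

S_3 ≈ 493984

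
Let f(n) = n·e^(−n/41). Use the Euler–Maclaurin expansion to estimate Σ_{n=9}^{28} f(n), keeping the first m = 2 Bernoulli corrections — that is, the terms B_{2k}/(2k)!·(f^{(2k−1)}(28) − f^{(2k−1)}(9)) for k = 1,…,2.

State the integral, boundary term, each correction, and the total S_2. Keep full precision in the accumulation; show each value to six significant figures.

∫_9^28 x·e^(−x/41) dx evaluates to 216.935.
Endpoint term: (f(9) + f(28))/2 = (7.22619 + 14.1438)/2 = 10.6850.
Integral + boundary = 227.620.
Correction k=1: B_{2}/2! · (f^{(1)}(28) − f^{(1)}(9)) = 1/12 · (0.160165 − 0.626662) = -0.0388747.
Partial sum through k=1: 227.582.
Correction k=2: B_{4}/4! · (f^{(3)}(28) − f^{(3)}(9)) = −1/720 · (0.000696275 − 0.00132807) = 8.77491e-07.

S_2 ≈ 227.582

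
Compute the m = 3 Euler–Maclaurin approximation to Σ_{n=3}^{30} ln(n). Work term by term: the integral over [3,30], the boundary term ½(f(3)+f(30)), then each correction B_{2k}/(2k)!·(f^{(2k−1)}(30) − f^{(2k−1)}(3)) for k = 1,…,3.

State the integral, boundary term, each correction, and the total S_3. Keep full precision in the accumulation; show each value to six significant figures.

Integral: ∫_3^30 ln(x) dx = 71.7401.
½[f(3) + f(30)] = ½[1.09861 + 3.40120] = 2.24990.
So far: 73.9900.
Correction k=1: B_{2}/2! · (f^{(1)}(30) − f^{(1)}(3)) = 1/12 · (0.0333333 − 0.333333) = -0.0250000.
Partial sum through k=1: 73.9650.
Correction k=2: B_{4}/4! · (f^{(3)}(30) − f^{(3)}(3)) = −1/720 · (7.40741e-05 − 0.0740741) = 0.000102778.
Partial sum through k=2: 73.9651.
Correction k=3: B_{6}/6! · (f^{(5)}(30) − f^{(5)}(3)) = 1/30240 · (9.87654e-07 − 0.0987654) = -3.26602e-06.

S_3 ≈ 73.9651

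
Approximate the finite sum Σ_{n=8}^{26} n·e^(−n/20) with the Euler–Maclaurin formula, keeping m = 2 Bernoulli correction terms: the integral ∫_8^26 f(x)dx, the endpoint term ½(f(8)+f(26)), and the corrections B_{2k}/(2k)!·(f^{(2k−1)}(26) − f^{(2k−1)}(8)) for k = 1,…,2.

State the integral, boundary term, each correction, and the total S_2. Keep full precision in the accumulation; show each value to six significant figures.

The integral term ∫_8^26 x·e^(−x/20) dx = 124.650.
Boundary: ½(f(8) + f(26)) = ½(5.36256 + 7.08583) = 6.22419.
Integral + boundary = 130.874.
Order-1 term: 1/12 · (-0.0817595 − 0.402192) = -0.0403293.
Partial sum through k=1: 130.834.
Order-2 term: −1/720 · (0.00115826 − 0.00435708) = 4.44281e-06.

S_2 ≈ 130.834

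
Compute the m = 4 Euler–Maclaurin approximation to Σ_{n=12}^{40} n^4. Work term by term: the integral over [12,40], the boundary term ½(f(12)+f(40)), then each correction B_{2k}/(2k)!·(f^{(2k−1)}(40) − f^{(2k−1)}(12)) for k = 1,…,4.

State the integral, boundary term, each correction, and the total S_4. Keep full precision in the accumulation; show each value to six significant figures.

∫_12^40 x^4 dx evaluates to 2.04302e+07.
Endpoint term: (f(12) + f(40))/2 = (20736.0 + 2.56000e+06)/2 = 1.29037e+06.
Integral + boundary = 2.17206e+07.
Correction k=1: B_{2}/2! · (f^{(1)}(40) − f^{(1)}(12)) = 1/12 · (256000 − 6912.00) = 20757.3.
Partial sum through k=1: 2.17414e+07.
Correction k=2: B_{4}/4! · (f^{(3)}(40) − f^{(3)}(12)) = −1/720 · (960.000 − 288.000) = -0.933333.
Partial sum through k=2: 2.17414e+07.
Correction k=3: B_{6}/6! · (f^{(5)}(40) − f^{(5)}(12)) = 1/30240 · (0.00000 − 0.00000) = 0.00000.
Partial sum through k=3: 2.17414e+07.
Correction k=4: B_{8}/8! · (f^{(7)}(40) − f^{(7)}(12)) = −1/1209600 · (0.00000 − 0.00000) = 0.00000.

S_4 ≈ 2.17414e+07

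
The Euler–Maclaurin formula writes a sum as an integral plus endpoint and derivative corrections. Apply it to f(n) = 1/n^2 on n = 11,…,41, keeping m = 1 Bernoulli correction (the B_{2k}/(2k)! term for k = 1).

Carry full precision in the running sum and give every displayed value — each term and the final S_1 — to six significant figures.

S_1 ≈ 0.0710713

∫_11^41 1/x^2 dx evaluates to 0.0665188.
Boundary: ½(f(11) + f(41)) = ½(0.00826446 + 0.000594884) = 0.00442967.
Integral + boundary = 0.0709485.
k=1: B_{2}/(2)! × [f^{(1)}(41) − f^{(1)}(11)] = 1/12 × (-2.90187e-05 − (-0.00150263)) = 0.000122801.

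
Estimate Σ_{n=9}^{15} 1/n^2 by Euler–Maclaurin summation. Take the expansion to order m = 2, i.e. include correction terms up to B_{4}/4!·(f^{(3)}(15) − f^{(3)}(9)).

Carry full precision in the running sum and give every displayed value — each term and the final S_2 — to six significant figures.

S_2 ≈ 0.0530182

∫_9^15 1/x^2 dx evaluates to 0.0444444.
½[f(9) + f(15)] = ½[0.0123457 + 0.00444444] = 0.00839506.
So far: 0.0528395.
Correction k=1: B_{2}/2! · (f^{(1)}(15) − f^{(1)}(9)) = 1/12 · (-0.000592593 − (-0.00274348)) = 0.000179241.
Running total after k=1: 0.0530187.
Correction k=2: B_{4}/4! · (f^{(3)}(15) − f^{(3)}(9)) = −1/720 · (-3.16049e-05 − (-0.000406442)) = -5.20607e-07.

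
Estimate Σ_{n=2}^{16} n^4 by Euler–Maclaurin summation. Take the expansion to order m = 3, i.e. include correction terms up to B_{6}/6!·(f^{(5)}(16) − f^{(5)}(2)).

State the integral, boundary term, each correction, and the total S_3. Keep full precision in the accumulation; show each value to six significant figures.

∫_2^16 x^4 dx evaluates to 209709.
Boundary: ½(f(2) + f(16)) = ½(16.0000 + 65536.0) = 32776.0.
So far: 242485.
Order-1 term: 1/12 · (16384.0 − 32.0000) = 1362.67.
After k=1: 243847.
Order-2 term: −1/720 · (384.000 − 48.0000) = -0.466667.
After k=2: 243847.
Order-3 term: 1/30240 · (0.00000 − 0.00000) = 0.00000.

S_3 ≈ 243847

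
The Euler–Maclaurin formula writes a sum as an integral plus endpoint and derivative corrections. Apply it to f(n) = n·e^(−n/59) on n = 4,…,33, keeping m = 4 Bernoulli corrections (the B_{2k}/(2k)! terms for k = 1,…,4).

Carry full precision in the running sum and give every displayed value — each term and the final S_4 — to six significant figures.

S_4 ≈ 381.976

∫_4^33 x·e^(−x/59) dx evaluates to 370.727.
Boundary: ½(f(4) + f(33)) = ½(3.73780 + 18.8627) = 11.3002.
Running total after boundary: 382.027.
Order-1 term: 1/12 · (0.251890 − 0.871098) = -0.0516007.
After k=1: 381.976.
Order-2 term: −1/720 · (0.000400771 − 0.000787130) = 5.36610e-07.
After k=2: 381.976.
Order-3 term: 1/30240 · (2.09474e-07 − 3.80355e-07) = -5.65082e-12.
After k=3: 381.976.
Order-4 term: −1/1209600 · (8.72789e-11 − 1.53573e-10) = 5.48069e-17.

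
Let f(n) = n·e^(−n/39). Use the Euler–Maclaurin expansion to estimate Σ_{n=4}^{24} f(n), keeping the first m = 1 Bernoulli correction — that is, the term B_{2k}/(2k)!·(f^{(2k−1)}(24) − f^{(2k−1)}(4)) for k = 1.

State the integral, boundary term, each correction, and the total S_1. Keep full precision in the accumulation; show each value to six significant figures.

S_1 ≈ 193.923

Integral: ∫_4^24 x·e^(−x/39) dx = 185.683.
Boundary: ½(f(4) + f(24)) = ½(3.61008 + 12.9704) = 8.29024.
Integral + boundary = 193.973.
Order-1 term: 1/12 · (0.207859 − 0.809954) = -0.0501746.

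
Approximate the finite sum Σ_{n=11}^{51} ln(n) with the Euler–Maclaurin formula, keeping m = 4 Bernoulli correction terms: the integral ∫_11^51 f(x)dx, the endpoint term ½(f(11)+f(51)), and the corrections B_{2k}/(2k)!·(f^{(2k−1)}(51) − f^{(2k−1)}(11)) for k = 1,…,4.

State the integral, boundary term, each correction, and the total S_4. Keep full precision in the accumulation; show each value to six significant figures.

S_4 ≈ 137.305

Integral: ∫_11^51 ln(x) dx = 134.146.
½[f(11) + f(51)] = ½[2.39790 + 3.93183] = 3.16486.
Running total after boundary: 137.311.
k=1: B_{2}/(2)! × [f^{(1)}(51) − f^{(1)}(11)] = 1/12 × (0.0196078 − 0.0909091) = -0.00594177.
Partial sum through k=1: 137.305.
k=2: B_{4}/(4)! × [f^{(3)}(51) − f^{(3)}(11)] = −1/720 × (1.50772e-05 − 0.00150263) = 2.06605e-06.
Partial sum through k=2: 137.305.
k=3: B_{6}/(6)! × [f^{(5)}(51) − f^{(5)}(11)] = 1/30240 × (6.95601e-08 − 0.000149021) = -4.92565e-09.
Partial sum through k=3: 137.305.
k=4: B_{8}/(8)! × [f^{(7)}(51) − f^{(7)}(11)] = −1/1209600 × (8.02308e-10 − 3.69474e-05) = 3.05445e-11.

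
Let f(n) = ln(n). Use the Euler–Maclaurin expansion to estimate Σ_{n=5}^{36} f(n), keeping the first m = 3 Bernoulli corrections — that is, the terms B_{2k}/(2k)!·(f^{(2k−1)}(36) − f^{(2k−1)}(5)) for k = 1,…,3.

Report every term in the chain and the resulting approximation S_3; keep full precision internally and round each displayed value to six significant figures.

S_3 ≈ 92.5416

The integral term ∫_5^36 ln(x) dx = 89.9595.
½[f(5) + f(36)] = ½[1.60944 + 3.58352] = 2.59648.
Running total after boundary: 92.5560.
Order-1 term: 1/12 · (0.0277778 − 0.200000) = -0.0143519.
Partial sum through k=1: 92.5416.
Order-2 term: −1/720 · (4.28669e-05 − 0.0160000) = 2.21627e-05.
Partial sum through k=2: 92.5416.
Order-3 term: 1/30240 · (3.96916e-07 − 0.00768000) = -2.53955e-07.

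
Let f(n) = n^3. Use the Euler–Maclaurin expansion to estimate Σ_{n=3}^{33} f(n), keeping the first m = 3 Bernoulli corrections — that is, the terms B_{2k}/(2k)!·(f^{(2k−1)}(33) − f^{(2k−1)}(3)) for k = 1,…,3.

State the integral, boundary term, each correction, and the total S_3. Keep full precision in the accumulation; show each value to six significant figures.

The integral term ∫_3^33 x^3 dx = 296460.
Endpoint term: (f(3) + f(33))/2 = (27.0000 + 35937.0)/2 = 17982.0.
Integral + boundary = 314442.
Correction k=1: B_{2}/2! · (f^{(1)}(33) − f^{(1)}(3)) = 1/12 · (3267.00 − 27.0000) = 270.000.
After k=1: 314712.
Correction k=2: B_{4}/4! · (f^{(3)}(33) − f^{(3)}(3)) = −1/720 · (6.00000 − 6.00000) = 0.00000.
After k=2: 314712.
Correction k=3: B_{6}/6! · (f^{(5)}(33) − f^{(5)}(3)) = 1/30240 · (0.00000 − 0.00000) = 0.00000.

S_3 ≈ 314712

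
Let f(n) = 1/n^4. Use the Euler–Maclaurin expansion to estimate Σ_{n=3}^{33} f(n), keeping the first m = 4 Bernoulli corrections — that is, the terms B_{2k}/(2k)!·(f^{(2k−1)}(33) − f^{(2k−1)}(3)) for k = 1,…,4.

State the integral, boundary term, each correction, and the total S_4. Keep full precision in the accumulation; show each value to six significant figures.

S_4 ≈ 0.0198137

Integral: ∫_3^33 1/x^4 dx = 0.0123364.
½[f(3) + f(33)] = ½[0.0123457 + 8.43226e-07] = 0.00617326.
So far: 0.0185097.
k=1: B_{2}/(2)! × [f^{(1)}(33) − f^{(1)}(3)] = 1/12 × (-1.02209e-07 − (-0.0164609)) = 0.00137173.
After k=1: 0.0198814.
k=2: B_{4}/(4)! × [f^{(3)}(33) − f^{(3)}(3)] = −1/720 × (-2.81568e-09 − (-0.0548697)) = -7.62079e-05.
After k=2: 0.0198052.
k=3: B_{6}/(6)! × [f^{(5)}(33) − f^{(5)}(3)] = 1/30240 × (-1.44792e-10 − (-0.341411)) = 1.12901e-05.
After k=3: 0.0198165.
k=4: B_{8}/(8)! × [f^{(7)}(33) − f^{(7)}(3)] = −1/1209600 × (-1.19663e-11 − (-3.41411)) = -2.82251e-06.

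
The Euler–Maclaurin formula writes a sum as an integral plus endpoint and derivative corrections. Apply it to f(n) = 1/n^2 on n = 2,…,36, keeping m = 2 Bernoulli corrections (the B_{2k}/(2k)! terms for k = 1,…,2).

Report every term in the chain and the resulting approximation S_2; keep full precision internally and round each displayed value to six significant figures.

S_2 ≈ 0.617396

Integral: ∫_2^36 1/x^2 dx = 0.472222.
Endpoint term: (f(2) + f(36))/2 = (0.250000 + 0.000771605)/2 = 0.125386.
So far: 0.597608.
Order-1 term: 1/12 · (-4.28669e-05 − (-0.250000)) = 0.0208298.
Partial sum through k=1: 0.618438.
Order-2 term: −1/720 · (-3.96916e-07 − (-0.750000)) = -0.00104167.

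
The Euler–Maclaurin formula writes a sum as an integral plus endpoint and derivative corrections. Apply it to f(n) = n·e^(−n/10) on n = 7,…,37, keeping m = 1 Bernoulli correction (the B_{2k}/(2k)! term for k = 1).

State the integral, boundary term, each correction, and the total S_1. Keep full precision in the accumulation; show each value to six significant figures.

S_1 ≈ 74.9769

The integral term ∫_7^37 x·e^(−x/10) dx = 72.7994.
Boundary: ½(f(7) + f(37)) = ½(3.47610 + 0.914770) = 2.19543.
Running total after boundary: 74.9949.
k=1: B_{2}/(2)! × [f^{(1)}(37) − f^{(1)}(7)] = 1/12 × (-0.0667535 − 0.148976) = -0.0179774.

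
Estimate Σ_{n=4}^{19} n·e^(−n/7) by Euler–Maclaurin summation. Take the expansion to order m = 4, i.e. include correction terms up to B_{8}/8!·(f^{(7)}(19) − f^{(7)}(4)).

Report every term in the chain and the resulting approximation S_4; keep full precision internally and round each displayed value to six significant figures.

S_4 ≈ 33.1546

∫_4^19 x·e^(−x/7) dx evaluates to 31.4254.
½[f(4) + f(19)] = ½[2.25887 + 1.25879] = 1.75883.
So far: 33.1842.
k=1: B_{2}/(2)! × [f^{(1)}(19) − f^{(1)}(4)] = 1/12 × (-0.113575 − 0.242022) = -0.0296331.
Partial sum through k=1: 33.1546.
k=2: B_{4}/(4)! × [f^{(3)}(19) − f^{(3)}(4)] = −1/720 × (0.000386311 − 0.0279889) = 3.83370e-05.
Partial sum through k=2: 33.1546.
k=3: B_{6}/(6)! × [f^{(5)}(19) − f^{(5)}(4)] = 1/30240 × (6.30711e-05 − 0.00104161) = -3.23589e-08.
Partial sum through k=3: 33.1546.
k=4: B_{8}/(8)! × [f^{(7)}(19) − f^{(7)}(4)] = −1/1209600 × (2.41344e-06 − 3.08573e-05) = 2.35151e-11.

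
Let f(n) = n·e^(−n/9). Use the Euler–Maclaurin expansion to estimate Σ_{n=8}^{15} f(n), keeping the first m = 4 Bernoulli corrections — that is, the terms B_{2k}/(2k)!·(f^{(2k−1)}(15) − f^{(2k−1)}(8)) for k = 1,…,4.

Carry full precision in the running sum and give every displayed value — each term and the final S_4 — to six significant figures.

∫_8^15 x·e^(−x/9) dx evaluates to 22.1031.
Boundary: ½(f(8) + f(15)) = ½(3.28890 + 2.83313) = 3.06102.
So far: 25.1641.
Order-1 term: 1/12 · (-0.125917 − 0.0456791) = -0.0142997.
After k=1: 25.1498.
Order-2 term: −1/720 · (0.00310906 − 0.0107149) = 1.05636e-05.
After k=2: 25.1498.
Order-3 term: 1/30240 · (9.59587e-05 − 0.000257602) = -5.34535e-09.
After k=3: 25.1498.
Order-4 term: −1/1209600 · (1.89548e-06 − 4.72744e-06) = 2.34123e-12.

S_4 ≈ 25.1498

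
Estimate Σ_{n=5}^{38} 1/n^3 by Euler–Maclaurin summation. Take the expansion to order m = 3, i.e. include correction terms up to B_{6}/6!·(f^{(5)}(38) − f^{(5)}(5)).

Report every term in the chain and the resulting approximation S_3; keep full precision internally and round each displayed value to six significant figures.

The integral term ∫_5^38 1/x^3 dx = 0.0196537.
Boundary: ½(f(5) + f(38)) = ½(0.00800000 + 1.82242e-05) = 0.00400911.
Running total after boundary: 0.0236629.
Order-1 term: 1/12 · (-1.43876e-06 − (-0.00480000)) = 0.000399880.
After k=1: 0.0240627.
Order-2 term: −1/720 · (-1.99274e-08 − (-0.00384000)) = -5.33331e-06.
After k=2: 0.0240574.
Order-3 term: 1/30240 · (-5.79605e-10 − (-0.00645120)) = 2.13333e-07.

S_3 ≈ 0.0240576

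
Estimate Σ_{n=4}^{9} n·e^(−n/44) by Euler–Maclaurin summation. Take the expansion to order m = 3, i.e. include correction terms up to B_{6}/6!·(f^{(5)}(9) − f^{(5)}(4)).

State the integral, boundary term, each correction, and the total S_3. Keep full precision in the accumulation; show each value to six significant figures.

S_3 ≈ 33.3261

The integral term ∫_4^9 x·e^(−x/44) dx = 27.8474.
Endpoint term: (f(4) + f(9))/2 = (3.65240 + 7.33516)/2 = 5.49378.
Integral + boundary = 33.3412.
k=1: B_{2}/(2)! × [f^{(1)}(9) − f^{(1)}(4)] = 1/12 × (0.648310 − 0.830092) = -0.0151485.
Running total after k=1: 33.3261.
k=2: B_{4}/(4)! × [f^{(3)}(9) − f^{(3)}(4)] = −1/720 × (0.00117683 − 0.00137205) = 2.71140e-07.
Running total after k=2: 33.3261.
k=3: B_{6}/(6)! × [f^{(5)}(9) − f^{(5)}(4)] = 1/30240 × (1.04276e-06 − 1.19594e-06) = -5.06531e-12.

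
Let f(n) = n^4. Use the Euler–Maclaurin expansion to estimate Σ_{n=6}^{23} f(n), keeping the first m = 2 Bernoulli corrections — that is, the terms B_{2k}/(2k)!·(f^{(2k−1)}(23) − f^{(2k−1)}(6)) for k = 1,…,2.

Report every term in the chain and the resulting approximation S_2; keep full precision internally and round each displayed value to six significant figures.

∫_6^23 x^4 dx evaluates to 1.28571e+06.
Boundary: ½(f(6) + f(23)) = ½(1296.00 + 279841) = 140568.
Running total after boundary: 1.42628e+06.
Order-1 term: 1/12 · (48668.0 − 864.000) = 3983.67.
After k=1: 1.43027e+06.
Order-2 term: −1/720 · (552.000 − 144.000) = -0.566667.

S_2 ≈ 1.43026e+06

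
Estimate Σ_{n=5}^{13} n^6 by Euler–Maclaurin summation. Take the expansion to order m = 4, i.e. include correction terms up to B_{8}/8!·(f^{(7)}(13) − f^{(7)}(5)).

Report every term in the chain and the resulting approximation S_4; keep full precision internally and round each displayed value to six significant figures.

The integral term ∫_5^13 x^6 dx = 8.95291e+06.
Boundary: ½(f(5) + f(13)) = ½(15625.0 + 4.82681e+06) = 2.42122e+06.
Running total after boundary: 1.13741e+07.
Correction k=1: B_{2}/2! · (f^{(1)}(13) − f^{(1)}(5)) = 1/12 · (2.22776e+06 − 18750.0) = 184084.
Partial sum through k=1: 1.15582e+07.
Correction k=2: B_{4}/4! · (f^{(3)}(13) − f^{(3)}(5)) = −1/720 · (263640 − 15000.0) = -345.333.
Partial sum through k=2: 1.15579e+07.
Correction k=3: B_{6}/6! · (f^{(5)}(13) − f^{(5)}(5)) = 1/30240 · (9360.00 − 3600.00) = 0.190476.
Partial sum through k=3: 1.15579e+07.
Correction k=4: B_{8}/8! · (f^{(7)}(13) − f^{(7)}(5)) = −1/1209600 · (0.00000 − 0.00000) = 0.00000.

S_4 ≈ 1.15579e+07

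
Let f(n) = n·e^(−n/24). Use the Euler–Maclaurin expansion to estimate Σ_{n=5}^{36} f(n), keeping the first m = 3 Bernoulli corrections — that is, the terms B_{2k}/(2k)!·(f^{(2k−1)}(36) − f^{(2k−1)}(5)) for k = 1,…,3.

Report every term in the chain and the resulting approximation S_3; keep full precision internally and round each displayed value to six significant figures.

The integral term ∫_5^36 x·e^(−x/24) dx = 243.800.
Boundary: ½(f(5) + f(36)) = ½(4.05968 + 8.03269) = 6.04618.
Integral + boundary = 249.846.
Correction k=1: B_{2}/2! · (f^{(1)}(36) − f^{(1)}(5)) = 1/12 · (-0.111565 − 0.642783) = -0.0628623.
Running total after k=1: 249.784.
Correction k=2: B_{4}/4! · (f^{(3)}(36) − f^{(3)}(5)) = −1/720 · (0.000581068 − 0.00393517) = 4.65847e-06.
Running total after k=2: 249.784.
Correction k=3: B_{6}/6! · (f^{(5)}(36) − f^{(5)}(5)) = 1/30240 · (2.35386e-06 − 1.17264e-05) = -3.09937e-10.

S_3 ≈ 249.784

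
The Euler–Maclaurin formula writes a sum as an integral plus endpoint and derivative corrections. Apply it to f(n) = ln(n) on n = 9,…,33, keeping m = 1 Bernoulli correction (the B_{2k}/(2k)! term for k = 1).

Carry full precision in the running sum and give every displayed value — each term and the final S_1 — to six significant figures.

S_1 ≈ 74.4499

The integral term ∫_9^33 ln(x) dx = 71.6097.
Endpoint term: (f(9) + f(33))/2 = (2.19722 + 3.49651)/2 = 2.84687.
Running total after boundary: 74.4566.
k=1: B_{2}/(2)! × [f^{(1)}(33) − f^{(1)}(9)] = 1/12 × (0.0303030 − 0.111111) = -0.00673401.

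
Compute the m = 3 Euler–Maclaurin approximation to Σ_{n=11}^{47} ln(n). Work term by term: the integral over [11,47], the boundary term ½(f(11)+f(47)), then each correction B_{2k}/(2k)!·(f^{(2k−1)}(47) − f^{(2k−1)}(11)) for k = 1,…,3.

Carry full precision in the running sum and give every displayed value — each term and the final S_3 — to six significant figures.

S_3 ≈ 121.698

The integral term ∫_11^47 ln(x) dx = 118.580.
Endpoint term: (f(11) + f(47))/2 = (2.39790 + 3.85015)/2 = 3.12402.
Running total after boundary: 121.704.
Order-1 term: 1/12 · (0.0212766 − 0.0909091) = -0.00580271.
Running total after k=1: 121.698.
Order-2 term: −1/720 · (1.92636e-05 − 0.00150263) = 2.06023e-06.
Running total after k=2: 121.698.
Order-3 term: 1/30240 · (1.04646e-07 − 0.000149021) = -4.92449e-09.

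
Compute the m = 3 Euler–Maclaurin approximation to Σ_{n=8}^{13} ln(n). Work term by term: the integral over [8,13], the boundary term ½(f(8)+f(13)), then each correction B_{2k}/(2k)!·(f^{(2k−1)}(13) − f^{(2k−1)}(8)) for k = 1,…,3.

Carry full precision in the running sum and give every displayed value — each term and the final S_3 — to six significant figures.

∫_8^13 ln(x) dx evaluates to 11.7088.
½[f(8) + f(13)] = ½[2.07944 + 2.56495] = 2.32220.
Integral + boundary = 14.0310.
Order-1 term: 1/12 · (0.0769231 − 0.125000) = -0.00400641.
Partial sum through k=1: 14.0270.
Order-2 term: −1/720 · (0.000910332 − 0.00390625) = 4.16100e-06.
Partial sum through k=2: 14.0270.
Order-3 term: 1/30240 · (6.46390e-05 − 0.000732422) = -2.20828e-08.

S_3 ≈ 14.0270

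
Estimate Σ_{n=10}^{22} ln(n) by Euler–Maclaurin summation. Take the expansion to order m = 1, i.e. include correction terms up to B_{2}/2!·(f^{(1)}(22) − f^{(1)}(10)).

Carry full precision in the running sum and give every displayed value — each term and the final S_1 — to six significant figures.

S_1 ≈ 35.6694

∫_10^22 ln(x) dx evaluates to 32.9771.
Endpoint term: (f(10) + f(22))/2 = (2.30259 + 3.09104)/2 = 2.69681.
So far: 35.6739.
Correction k=1: B_{2}/2! · (f^{(1)}(22) − f^{(1)}(10)) = 1/12 · (0.0454545 − 0.100000) = -0.00454545.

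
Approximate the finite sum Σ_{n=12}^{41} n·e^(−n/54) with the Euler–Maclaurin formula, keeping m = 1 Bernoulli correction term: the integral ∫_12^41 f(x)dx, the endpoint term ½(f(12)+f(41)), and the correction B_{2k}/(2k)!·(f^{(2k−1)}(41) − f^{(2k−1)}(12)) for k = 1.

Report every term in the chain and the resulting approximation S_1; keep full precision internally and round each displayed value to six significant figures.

S_1 ≈ 467.278

The integral term ∫_12^41 x·e^(−x/54) dx = 452.922.
Endpoint term: (f(12) + f(41))/2 = (9.60885 + 19.1885)/2 = 14.3987.
Integral + boundary = 467.320.
Correction k=1: B_{2}/2! · (f^{(1)}(41) − f^{(1)}(12)) = 1/12 · (0.112670 − 0.622796) = -0.0425105.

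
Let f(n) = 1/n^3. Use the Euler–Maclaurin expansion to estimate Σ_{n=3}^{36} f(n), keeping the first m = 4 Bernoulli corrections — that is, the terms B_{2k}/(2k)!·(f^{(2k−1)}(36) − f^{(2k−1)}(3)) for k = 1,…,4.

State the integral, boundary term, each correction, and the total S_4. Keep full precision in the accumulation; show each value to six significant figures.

S_4 ≈ 0.0766811

Integral: ∫_3^36 1/x^3 dx = 0.0551698.
½[f(3) + f(36)] = ½[0.0370370 + 2.14335e-05] = 0.0185292.
Running total after boundary: 0.0736990.
Order-1 term: 1/12 · (-1.78612e-06 − (-0.0370370)) = 0.00308627.
Running total after k=1: 0.0767853.
Order-2 term: −1/720 · (-2.75636e-08 − (-0.0823045)) = -0.000114312.
Running total after k=2: 0.0766709.
Order-3 term: 1/30240 · (-8.93265e-10 − (-0.384088)) = 1.27013e-05.
Running total after k=3: 0.0766836.
Order-4 term: −1/1209600 · (-4.96259e-11 − (-3.07270)) = -2.54026e-06.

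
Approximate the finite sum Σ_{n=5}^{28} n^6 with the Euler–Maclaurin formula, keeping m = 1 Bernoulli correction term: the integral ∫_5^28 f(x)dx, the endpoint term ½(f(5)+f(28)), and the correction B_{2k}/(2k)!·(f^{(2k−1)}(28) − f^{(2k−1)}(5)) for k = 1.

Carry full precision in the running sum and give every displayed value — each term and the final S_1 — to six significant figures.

The integral term ∫_5^28 x^6 dx = 1.92755e+09.
Endpoint term: (f(5) + f(28))/2 = (15625.0 + 4.81890e+08)/2 = 2.40953e+08.
So far: 2.16850e+09.
Correction k=1: B_{2}/2! · (f^{(1)}(28) − f^{(1)}(5)) = 1/12 · (1.03262e+08 − 18750.0) = 8.60362e+06.

S_1 ≈ 2.17711e+09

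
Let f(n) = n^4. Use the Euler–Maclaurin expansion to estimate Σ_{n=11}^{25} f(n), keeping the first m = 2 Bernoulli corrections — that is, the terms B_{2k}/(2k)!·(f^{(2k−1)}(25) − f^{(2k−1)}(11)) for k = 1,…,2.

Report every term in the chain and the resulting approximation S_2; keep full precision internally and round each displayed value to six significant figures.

∫_11^25 x^4 dx evaluates to 1.92091e+06.
Boundary: ½(f(11) + f(25)) = ½(14641.0 + 390625) = 202633.
Running total after boundary: 2.12355e+06.
k=1: B_{2}/(2)! × [f^{(1)}(25) − f^{(1)}(11)] = 1/12 × (62500.0 − 5324.00) = 4764.67.
Running total after k=1: 2.12831e+06.
k=2: B_{4}/(4)! × [f^{(3)}(25) − f^{(3)}(11)] = −1/720 × (600.000 − 264.000) = -0.466667.

S_2 ≈ 2.12831e+06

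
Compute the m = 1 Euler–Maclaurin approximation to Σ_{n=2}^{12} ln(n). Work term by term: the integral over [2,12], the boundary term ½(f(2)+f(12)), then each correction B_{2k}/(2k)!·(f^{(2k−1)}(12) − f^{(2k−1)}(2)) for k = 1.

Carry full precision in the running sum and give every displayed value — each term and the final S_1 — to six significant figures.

Integral: ∫_2^12 ln(x) dx = 18.4326.
Boundary: ½(f(2) + f(12)) = ½(0.693147 + 2.48491) = 1.58903.
Integral + boundary = 20.0216.
Order-1 term: 1/12 · (0.0833333 − 0.500000) = -0.0347222.

S_1 ≈ 19.9869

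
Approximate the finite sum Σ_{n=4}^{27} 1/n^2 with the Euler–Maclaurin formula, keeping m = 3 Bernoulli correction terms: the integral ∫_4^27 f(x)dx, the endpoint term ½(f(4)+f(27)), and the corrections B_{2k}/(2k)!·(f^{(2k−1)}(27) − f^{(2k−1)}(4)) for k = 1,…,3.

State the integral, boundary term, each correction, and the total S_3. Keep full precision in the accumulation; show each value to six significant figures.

S_3 ≈ 0.247463

Integral: ∫_4^27 1/x^2 dx = 0.212963.
½[f(4) + f(27)] = ½[0.0625000 + 0.00137174] = 0.0319359.
Running total after boundary: 0.244899.
k=1: B_{2}/(2)! × [f^{(1)}(27) − f^{(1)}(4)] = 1/12 × (-0.000101611 − (-0.0312500)) = 0.00259570.
After k=1: 0.247495.
k=2: B_{4}/(4)! × [f^{(3)}(27) − f^{(3)}(4)] = −1/720 × (-1.67260e-06 − (-0.0234375)) = -3.25498e-05.
After k=2: 0.247462.
k=3: B_{6}/(6)! × [f^{(5)}(27) − f^{(5)}(4)] = 1/30240 × (-6.88313e-08 − (-0.0439453)) = 1.45322e-06.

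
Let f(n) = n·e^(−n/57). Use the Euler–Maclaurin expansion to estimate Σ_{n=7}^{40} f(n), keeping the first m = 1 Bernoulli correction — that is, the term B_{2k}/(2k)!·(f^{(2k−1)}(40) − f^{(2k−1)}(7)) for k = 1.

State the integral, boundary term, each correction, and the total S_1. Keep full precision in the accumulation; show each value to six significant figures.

S_1 ≈ 498.566

The integral term ∫_7^40 x·e^(−x/57) dx = 485.609.
Endpoint term: (f(7) + f(40))/2 = (6.19104 + 19.8286)/2 = 13.0098.
Integral + boundary = 498.619.
Order-1 term: 1/12 · (0.147845 − 0.775820) = -0.0523312.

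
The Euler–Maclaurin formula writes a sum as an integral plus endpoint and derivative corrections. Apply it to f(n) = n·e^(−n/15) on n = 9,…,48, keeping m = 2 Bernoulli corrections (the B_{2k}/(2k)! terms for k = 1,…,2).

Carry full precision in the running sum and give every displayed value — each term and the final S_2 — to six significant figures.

Integral: ∫_9^48 x·e^(−x/15) dx = 159.052.
½[f(9) + f(48)] = ½[4.93930 + 1.95659] = 3.44795.
Running total after boundary: 162.500.
Order-1 term: 1/12 · (-0.0896768 − 0.219525) = -0.0257668.
Running total after k=1: 162.474.
Order-2 term: −1/720 · (-3.62331e-05 − 0.00585399) = 8.18087e-06.

S_2 ≈ 162.474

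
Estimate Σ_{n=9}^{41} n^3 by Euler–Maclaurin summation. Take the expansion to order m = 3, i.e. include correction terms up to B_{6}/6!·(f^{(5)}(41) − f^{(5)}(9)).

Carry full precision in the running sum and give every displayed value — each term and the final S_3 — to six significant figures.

The integral term ∫_9^41 x^3 dx = 704800.
Endpoint term: (f(9) + f(41))/2 = (729.000 + 68921.0)/2 = 34825.0.
Running total after boundary: 739625.
Correction k=1: B_{2}/2! · (f^{(1)}(41) − f^{(1)}(9)) = 1/12 · (5043.00 − 243.000) = 400.000.
Running total after k=1: 740025.
Correction k=2: B_{4}/4! · (f^{(3)}(41) − f^{(3)}(9)) = −1/720 · (6.00000 − 6.00000) = 0.00000.
Running total after k=2: 740025.
Correction k=3: B_{6}/6! · (f^{(5)}(41) − f^{(5)}(9)) = 1/30240 · (0.00000 − 0.00000) = 0.00000.

S_3 ≈ 740025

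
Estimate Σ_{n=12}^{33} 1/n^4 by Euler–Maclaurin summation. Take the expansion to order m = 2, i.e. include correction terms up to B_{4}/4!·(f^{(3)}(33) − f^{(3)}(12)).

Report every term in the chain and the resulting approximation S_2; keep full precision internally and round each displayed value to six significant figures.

∫_12^33 1/x^4 dx evaluates to 0.000183626.
Endpoint term: (f(12) + f(33))/2 = (4.82253e-05 + 8.43226e-07)/2 = 2.45343e-05.
Integral + boundary = 0.000208160.
Correction k=1: B_{2}/2! · (f^{(1)}(33) − f^{(1)}(12)) = 1/12 · (-1.02209e-07 − (-1.60751e-05)) = 1.33107e-06.
After k=1: 0.000209491.
Correction k=2: B_{4}/4! · (f^{(3)}(33) − f^{(3)}(12)) = −1/720 · (-2.81568e-09 − (-3.34898e-06)) = -4.64745e-09.

S_2 ≈ 0.000209486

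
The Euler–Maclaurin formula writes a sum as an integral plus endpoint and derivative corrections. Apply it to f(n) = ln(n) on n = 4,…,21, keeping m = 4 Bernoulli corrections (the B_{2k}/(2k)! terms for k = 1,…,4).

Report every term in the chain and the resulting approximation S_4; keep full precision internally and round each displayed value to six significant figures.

The integral term ∫_4^21 ln(x) dx = 41.3898.
Endpoint term: (f(4) + f(21))/2 = (1.38629 + 3.04452)/2 = 2.21541.
So far: 43.6052.
Correction k=1: B_{2}/2! · (f^{(1)}(21) − f^{(1)}(4)) = 1/12 · (0.0476190 − 0.250000) = -0.0168651.
Running total after k=1: 43.5883.
Correction k=2: B_{4}/4! · (f^{(3)}(21) − f^{(3)}(4)) = −1/720 · (0.000215959 − 0.0312500) = 4.31028e-05.
Running total after k=2: 43.5884.
Correction k=3: B_{6}/6! · (f^{(5)}(21) − f^{(5)}(4)) = 1/30240 · (5.87645e-06 − 0.0234375) = -7.74855e-07.
Running total after k=3: 43.5884.
Correction k=4: B_{8}/8! · (f^{(7)}(21) − f^{(7)}(4)) = −1/1209600 · (3.99758e-07 − 0.0439453) = 3.63301e-08.

S_4 ≈ 43.5884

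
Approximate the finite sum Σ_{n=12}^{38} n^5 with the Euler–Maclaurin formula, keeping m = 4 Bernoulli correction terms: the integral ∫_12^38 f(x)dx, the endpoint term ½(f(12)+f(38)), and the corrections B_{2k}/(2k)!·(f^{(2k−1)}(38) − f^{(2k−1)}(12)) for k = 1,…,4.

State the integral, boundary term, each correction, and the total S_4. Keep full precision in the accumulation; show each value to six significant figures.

S_4 ≈ 5.41927e+08

∫_12^38 x^5 dx evaluates to 5.01325e+08.
Endpoint term: (f(12) + f(38))/2 = (248832 + 7.92352e+07)/2 = 3.97420e+07.
Integral + boundary = 5.41067e+08.
Order-1 term: 1/12 · (1.04257e+07 − 103680) = 860167.
After k=1: 5.41927e+08.
Order-2 term: −1/720 · (86640.0 − 8640.00) = -108.333.
After k=2: 5.41927e+08.
Order-3 term: 1/30240 · (120.000 − 120.000) = 0.00000.
After k=3: 5.41927e+08.
Order-4 term: −1/1209600 · (0.00000 − 0.00000) = 0.00000.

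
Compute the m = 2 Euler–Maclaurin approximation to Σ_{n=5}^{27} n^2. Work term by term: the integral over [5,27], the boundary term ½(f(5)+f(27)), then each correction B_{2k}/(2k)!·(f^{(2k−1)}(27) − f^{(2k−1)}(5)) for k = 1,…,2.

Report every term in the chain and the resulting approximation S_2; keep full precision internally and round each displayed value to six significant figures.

∫_5^27 x^2 dx evaluates to 6519.33.
½[f(5) + f(27)] = ½[25.0000 + 729.000] = 377.000.
Running total after boundary: 6896.33.
k=1: B_{2}/(2)! × [f^{(1)}(27) − f^{(1)}(5)] = 1/12 × (54.0000 − 10.0000) = 3.66667.
After k=1: 6900.00.
k=2: B_{4}/(4)! × [f^{(3)}(27) − f^{(3)}(5)] = −1/720 × (0.00000 − 0.00000) = 0.00000.

S_2 ≈ 6900.00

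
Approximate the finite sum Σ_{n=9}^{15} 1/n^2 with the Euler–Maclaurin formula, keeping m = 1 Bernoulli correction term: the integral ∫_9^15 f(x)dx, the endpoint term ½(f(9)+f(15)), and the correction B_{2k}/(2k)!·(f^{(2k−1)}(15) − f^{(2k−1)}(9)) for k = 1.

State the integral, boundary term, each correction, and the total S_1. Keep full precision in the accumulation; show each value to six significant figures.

S_1 ≈ 0.0530187

Integral: ∫_9^15 1/x^2 dx = 0.0444444.
Endpoint term: (f(9) + f(15))/2 = (0.0123457 + 0.00444444)/2 = 0.00839506.
Running total after boundary: 0.0528395.
k=1: B_{2}/(2)! × [f^{(1)}(15) − f^{(1)}(9)] = 1/12 × (-0.000592593 − (-0.00274348)) = 0.000179241.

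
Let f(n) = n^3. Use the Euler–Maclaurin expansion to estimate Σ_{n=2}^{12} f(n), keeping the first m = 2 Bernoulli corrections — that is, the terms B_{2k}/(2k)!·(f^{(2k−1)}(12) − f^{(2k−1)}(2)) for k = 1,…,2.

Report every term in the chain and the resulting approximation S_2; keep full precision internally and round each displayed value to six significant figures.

∫_2^12 x^3 dx evaluates to 5180.00.
Endpoint term: (f(2) + f(12))/2 = (8.00000 + 1728.00)/2 = 868.000.
Integral + boundary = 6048.00.
Order-1 term: 1/12 · (432.000 − 12.0000) = 35.0000.
Running total after k=1: 6083.00.
Order-2 term: −1/720 · (6.00000 − 6.00000) = 0.00000.

S_2 ≈ 6083.00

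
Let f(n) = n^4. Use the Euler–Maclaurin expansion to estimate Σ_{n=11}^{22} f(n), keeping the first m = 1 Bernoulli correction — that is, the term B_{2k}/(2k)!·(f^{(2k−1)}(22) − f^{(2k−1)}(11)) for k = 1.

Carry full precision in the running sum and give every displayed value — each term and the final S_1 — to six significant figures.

Integral: ∫_11^22 x^4 dx = 998516.
½[f(11) + f(22)] = ½[14641.0 + 234256] = 124448.
So far: 1.12296e+06.
Order-1 term: 1/12 · (42592.0 − 5324.00) = 3105.67.

S_1 ≈ 1.12607e+06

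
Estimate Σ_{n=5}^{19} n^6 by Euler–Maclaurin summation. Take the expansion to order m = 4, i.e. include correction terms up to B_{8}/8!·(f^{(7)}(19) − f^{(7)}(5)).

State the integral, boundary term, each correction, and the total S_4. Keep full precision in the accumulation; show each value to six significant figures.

S_4 ≈ 1.52451e+08

The integral term ∫_5^19 x^6 dx = 1.27685e+08.
Endpoint term: (f(5) + f(19))/2 = (15625.0 + 4.70459e+07)/2 = 2.35308e+07.
So far: 1.51216e+08.
Order-1 term: 1/12 · (1.48566e+07 − 18750.0) = 1.23649e+06.
After k=1: 1.52452e+08.
Order-2 term: −1/720 · (823080 − 15000.0) = -1122.33.
After k=2: 1.52451e+08.
Order-3 term: 1/30240 · (13680.0 − 3600.00) = 0.333333.
After k=3: 1.52451e+08.
Order-4 term: −1/1209600 · (0.00000 − 0.00000) = 0.00000.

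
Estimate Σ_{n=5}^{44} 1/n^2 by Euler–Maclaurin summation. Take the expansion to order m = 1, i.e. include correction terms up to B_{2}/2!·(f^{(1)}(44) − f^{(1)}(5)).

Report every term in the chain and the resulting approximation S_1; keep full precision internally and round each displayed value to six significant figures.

S_1 ≈ 0.198862

∫_5^44 1/x^2 dx evaluates to 0.177273.
Boundary: ½(f(5) + f(44)) = ½(0.0400000 + 0.000516529) = 0.0202583.
Running total after boundary: 0.197531.
Order-1 term: 1/12 · (-2.34786e-05 − (-0.0160000)) = 0.00133138.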